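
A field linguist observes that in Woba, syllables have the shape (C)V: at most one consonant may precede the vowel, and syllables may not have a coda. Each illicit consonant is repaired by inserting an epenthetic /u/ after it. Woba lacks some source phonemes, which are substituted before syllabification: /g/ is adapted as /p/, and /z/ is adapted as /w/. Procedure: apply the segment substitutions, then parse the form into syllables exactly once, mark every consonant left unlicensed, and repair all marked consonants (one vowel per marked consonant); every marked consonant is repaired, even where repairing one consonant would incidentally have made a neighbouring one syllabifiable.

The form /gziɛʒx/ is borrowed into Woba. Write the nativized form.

puwiɛʒuxu

Substitution: /g/ → /p/, /z/ → /w/, giving /pwiɛʒx/.
The consonants /p/, /ʒ/, /x/ cannot be parsed into a legal (C)V syllable (no codas are permitted; onsets are limited to one consonant).
Inserting the epenthetic vowel yields /p/ → /pu/, /ʒ/ → /ʒu/, /x/ → /xu/.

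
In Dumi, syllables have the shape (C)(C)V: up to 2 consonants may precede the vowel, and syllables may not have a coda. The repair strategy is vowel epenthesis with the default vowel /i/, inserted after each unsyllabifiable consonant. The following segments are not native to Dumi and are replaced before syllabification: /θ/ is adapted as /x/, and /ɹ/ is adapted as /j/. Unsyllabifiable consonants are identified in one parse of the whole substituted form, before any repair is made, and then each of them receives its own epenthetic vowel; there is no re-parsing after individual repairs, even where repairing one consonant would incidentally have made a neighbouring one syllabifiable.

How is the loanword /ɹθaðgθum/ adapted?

Substitution: /ɹ/ → /j/, /θ/ → /x/, giving /jxaðgxum/.
Under (C)(C)V, the unsyllabifiable consonants are /ð/, /m/ (no codas are permitted; onsets may contain at most 2 consonants).
Epenthesis after each stranded consonant: /ð/ → /ði/, /m/ → /mi/.

jxaðigxumi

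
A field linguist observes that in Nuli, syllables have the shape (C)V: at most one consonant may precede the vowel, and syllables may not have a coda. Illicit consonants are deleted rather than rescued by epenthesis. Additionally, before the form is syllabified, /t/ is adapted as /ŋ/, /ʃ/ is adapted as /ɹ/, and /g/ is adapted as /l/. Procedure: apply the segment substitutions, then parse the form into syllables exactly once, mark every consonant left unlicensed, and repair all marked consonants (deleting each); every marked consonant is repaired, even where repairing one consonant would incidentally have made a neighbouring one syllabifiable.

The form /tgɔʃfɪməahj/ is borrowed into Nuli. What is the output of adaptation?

Substitution: /t/ → /ŋ/, /g/ → /l/, /ʃ/ → /ɹ/, giving /ŋlɔɹfɪməahj/.
The consonants /ŋ/, /ɹ/, /h/, /j/ cannot be parsed into a legal (C)V syllable (no codas are permitted; onsets are limited to one consonant).
Deletion applies to /ŋ/, /ɹ/, /h/, /j/.

lɔfɪməa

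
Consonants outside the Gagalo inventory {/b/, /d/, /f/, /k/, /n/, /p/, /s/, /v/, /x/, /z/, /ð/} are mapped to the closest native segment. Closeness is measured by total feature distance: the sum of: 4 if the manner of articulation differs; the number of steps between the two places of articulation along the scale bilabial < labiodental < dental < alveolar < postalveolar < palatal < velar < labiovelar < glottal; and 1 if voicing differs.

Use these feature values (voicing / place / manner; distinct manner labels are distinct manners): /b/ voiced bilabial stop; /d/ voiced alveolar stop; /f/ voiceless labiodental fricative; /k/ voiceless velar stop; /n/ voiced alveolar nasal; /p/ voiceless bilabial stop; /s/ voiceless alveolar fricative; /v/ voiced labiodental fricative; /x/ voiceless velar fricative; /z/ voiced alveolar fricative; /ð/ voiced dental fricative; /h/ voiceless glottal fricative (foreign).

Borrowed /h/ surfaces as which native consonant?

x

/x/ is closest: same manner (fricative), place distance 2 (glottal→velar), same voicing; total 2. Next closest is /s/ at distance 5.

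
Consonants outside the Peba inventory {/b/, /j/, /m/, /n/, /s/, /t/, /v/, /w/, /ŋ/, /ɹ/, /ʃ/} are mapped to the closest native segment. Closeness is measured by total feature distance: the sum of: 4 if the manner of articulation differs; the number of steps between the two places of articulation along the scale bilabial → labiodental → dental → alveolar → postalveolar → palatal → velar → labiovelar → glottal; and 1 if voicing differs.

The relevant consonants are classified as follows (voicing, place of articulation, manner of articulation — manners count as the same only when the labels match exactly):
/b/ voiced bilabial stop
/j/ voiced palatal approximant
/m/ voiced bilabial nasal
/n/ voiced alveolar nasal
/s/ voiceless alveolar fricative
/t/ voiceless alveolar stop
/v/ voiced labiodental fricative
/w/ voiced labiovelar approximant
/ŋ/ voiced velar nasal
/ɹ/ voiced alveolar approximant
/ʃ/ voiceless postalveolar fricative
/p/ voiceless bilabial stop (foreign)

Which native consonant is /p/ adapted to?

/b/ is closest: same manner (stop), place distance 0 (bilabial→bilabial), voicing differs (+1); total 1. Next closest is /t/ at distance 3.

b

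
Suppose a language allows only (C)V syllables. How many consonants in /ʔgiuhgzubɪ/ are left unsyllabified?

Syllabifying with onset maximization leaves /ʔ/, /h/, /g/ stranded (no codas are permitted; onsets are limited to one consonant).

3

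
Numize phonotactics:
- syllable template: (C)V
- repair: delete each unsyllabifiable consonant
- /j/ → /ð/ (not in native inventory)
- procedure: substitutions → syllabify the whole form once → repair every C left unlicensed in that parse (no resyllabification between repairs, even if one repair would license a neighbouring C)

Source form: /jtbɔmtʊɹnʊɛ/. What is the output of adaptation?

bɔtʊnʊɛ

Substitution: /j/ → /ð/, giving /ðtbɔmtʊɹnʊɛ/.
The consonants /ð/, /t/, /m/, /ɹ/ cannot be parsed into a legal (C)V syllable (no codas are permitted; onsets are limited to one consonant).
Deletion applies to /ð/, /t/, /m/, /ɹ/.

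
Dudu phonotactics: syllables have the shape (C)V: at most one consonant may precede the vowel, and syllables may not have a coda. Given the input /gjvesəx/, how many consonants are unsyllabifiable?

Syllabifying with onset maximization leaves /g/, /j/, /x/ stranded (no codas are permitted; onsets are limited to one consonant).

3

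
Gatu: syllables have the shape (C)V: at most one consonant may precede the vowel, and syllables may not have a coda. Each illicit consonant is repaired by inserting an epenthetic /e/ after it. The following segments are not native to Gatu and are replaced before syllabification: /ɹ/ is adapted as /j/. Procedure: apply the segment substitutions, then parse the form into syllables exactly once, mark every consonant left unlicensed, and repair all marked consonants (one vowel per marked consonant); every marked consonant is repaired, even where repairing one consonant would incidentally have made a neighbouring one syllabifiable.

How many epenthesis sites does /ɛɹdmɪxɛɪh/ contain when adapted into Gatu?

3

After substitution the input is /ɛjdmɪxɛɪh/.
The unsyllabifiable consonants are /j/, /d/, /h/; each receives one epenthetic vowel.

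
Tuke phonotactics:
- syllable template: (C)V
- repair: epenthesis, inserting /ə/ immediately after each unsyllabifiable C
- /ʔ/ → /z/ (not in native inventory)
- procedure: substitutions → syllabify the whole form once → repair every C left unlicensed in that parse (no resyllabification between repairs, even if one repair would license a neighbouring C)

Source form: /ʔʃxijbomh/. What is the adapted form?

Substitution: /ʔ/ → /z/, giving /zʃxijbomh/.
Under (C)V, the unsyllabifiable consonants are /z/, /ʃ/, /j/, /m/, /h/ (no codas are permitted; onsets are limited to one consonant).
Each unlicensed consonant becomes the onset of a new syllable: /z/ → /zə/, /ʃ/ → /ʃə/, /j/ → /jə/, /m/ → /mə/, /h/ → /hə/.

zəʃəxijəboməhə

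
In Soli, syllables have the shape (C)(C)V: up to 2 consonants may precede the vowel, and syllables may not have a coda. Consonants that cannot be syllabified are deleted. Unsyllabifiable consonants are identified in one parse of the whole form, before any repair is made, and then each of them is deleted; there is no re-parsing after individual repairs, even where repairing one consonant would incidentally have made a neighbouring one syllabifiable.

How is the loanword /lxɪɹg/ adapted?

Under (C)(C)V, the unsyllabifiable consonants are /ɹ/, /g/ (no codas are permitted; onsets may contain at most 2 consonants).
Each unlicensed consonant is deleted: /ɹ/, /g/.

lxɪ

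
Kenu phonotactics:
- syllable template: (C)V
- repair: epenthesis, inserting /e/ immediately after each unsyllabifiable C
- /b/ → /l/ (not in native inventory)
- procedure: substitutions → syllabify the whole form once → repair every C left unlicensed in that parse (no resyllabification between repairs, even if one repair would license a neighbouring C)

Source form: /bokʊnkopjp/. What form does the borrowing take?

lokʊnekopejepe

Substitution: /b/ → /l/, giving /lokʊnkopjp/.
The consonants /n/, /p/, /j/, /p/ cannot be parsed into a legal (C)V syllable (no codas are permitted; onsets are limited to one consonant).
Inserting the epenthetic vowel yields /n/ → /ne/, /p/ → /pe/, /j/ → /je/, /p/ → /pe/.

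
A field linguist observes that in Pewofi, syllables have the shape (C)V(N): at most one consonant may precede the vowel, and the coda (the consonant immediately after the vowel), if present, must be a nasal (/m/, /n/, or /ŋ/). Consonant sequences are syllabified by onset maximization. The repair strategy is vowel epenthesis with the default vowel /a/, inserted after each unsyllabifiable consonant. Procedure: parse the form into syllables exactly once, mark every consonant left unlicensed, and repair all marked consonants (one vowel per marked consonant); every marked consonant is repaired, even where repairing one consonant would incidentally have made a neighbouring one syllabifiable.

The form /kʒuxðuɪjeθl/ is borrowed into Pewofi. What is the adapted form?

kaʒuxaðuɪjeθala

The consonants /k/, /x/, /θ/, /l/ cannot be parsed into a legal (C)V(N) syllable (only a nasal (/m/, /n/, or /ŋ/) is licensed in coda position; onsets are limited to one consonant).
Epenthesis after each stranded consonant: /k/ → /ka/, /x/ → /xa/, /θ/ → /θa/, /l/ → /la/.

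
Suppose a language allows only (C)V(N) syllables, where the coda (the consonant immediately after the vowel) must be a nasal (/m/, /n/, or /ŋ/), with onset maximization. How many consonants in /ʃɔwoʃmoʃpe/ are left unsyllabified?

2

Syllabifying with onset maximization leaves /ʃ/, /ʃ/ stranded (only a nasal (/m/, /n/, or /ŋ/) is licensed in coda position; onsets are limited to one consonant).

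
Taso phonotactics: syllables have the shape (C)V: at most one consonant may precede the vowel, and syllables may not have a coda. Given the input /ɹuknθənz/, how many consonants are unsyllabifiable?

Under (C)V, the unsyllabifiable consonants are /k/, /n/, /n/, /z/ (no codas are permitted; onsets are limited to one consonant).

4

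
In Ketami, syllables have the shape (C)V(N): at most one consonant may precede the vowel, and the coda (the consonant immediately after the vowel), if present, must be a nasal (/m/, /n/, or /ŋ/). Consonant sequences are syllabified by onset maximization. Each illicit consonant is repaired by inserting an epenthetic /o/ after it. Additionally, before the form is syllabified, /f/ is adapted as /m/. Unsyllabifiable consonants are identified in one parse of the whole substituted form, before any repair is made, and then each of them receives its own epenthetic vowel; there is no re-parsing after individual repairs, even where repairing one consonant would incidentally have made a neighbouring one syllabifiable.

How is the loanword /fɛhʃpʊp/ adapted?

mɛhoʃopʊpo

Substitution: /f/ → /m/, giving /mɛhʃpʊp/.
The consonants /h/, /ʃ/, /p/ cannot be parsed into a legal (C)V(N) syllable (only a nasal (/m/, /n/, or /ŋ/) is licensed in coda position; onsets are limited to one consonant).
Each unlicensed consonant becomes the onset of a new syllable: /h/ → /ho/, /ʃ/ → /ʃo/, /p/ → /po/.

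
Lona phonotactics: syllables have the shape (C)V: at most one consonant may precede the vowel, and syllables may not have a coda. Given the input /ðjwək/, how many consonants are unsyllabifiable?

The consonants /ð/, /j/, /k/ cannot be parsed into a legal (C)V syllable (no codas are permitted; onsets are limited to one consonant).

3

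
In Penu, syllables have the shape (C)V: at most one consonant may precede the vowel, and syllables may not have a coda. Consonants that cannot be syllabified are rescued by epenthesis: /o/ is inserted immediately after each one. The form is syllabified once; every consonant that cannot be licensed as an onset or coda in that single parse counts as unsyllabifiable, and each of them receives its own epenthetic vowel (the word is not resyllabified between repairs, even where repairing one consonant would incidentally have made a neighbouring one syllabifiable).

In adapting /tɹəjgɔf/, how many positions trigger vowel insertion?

The unsyllabifiable consonants are /t/, /j/, /f/; each receives one epenthetic vowel.

3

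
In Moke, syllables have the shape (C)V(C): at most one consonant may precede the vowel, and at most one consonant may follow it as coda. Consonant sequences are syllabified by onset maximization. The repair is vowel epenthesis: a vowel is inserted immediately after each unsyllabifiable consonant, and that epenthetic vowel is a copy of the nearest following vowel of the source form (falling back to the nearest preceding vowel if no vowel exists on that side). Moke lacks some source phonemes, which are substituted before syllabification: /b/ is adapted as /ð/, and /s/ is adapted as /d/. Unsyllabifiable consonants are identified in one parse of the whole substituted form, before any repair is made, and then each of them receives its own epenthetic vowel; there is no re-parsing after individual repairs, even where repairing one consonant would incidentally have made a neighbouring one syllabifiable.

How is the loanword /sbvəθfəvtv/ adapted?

dəðəvəθfəvtəvə

Substitution: /s/ → /d/, /b/ → /ð/, giving /dðvəθfəvtv/.
The consonants /d/, /ð/, /t/, /v/ cannot be parsed into a legal (C)V(C) syllable (at most one coda consonant is licensed; onsets are limited to one consonant).
Epenthesis after each stranded consonant: /d/ → /də/, /ð/ → /ðə/, /t/ → /tə/, /v/ → /və/.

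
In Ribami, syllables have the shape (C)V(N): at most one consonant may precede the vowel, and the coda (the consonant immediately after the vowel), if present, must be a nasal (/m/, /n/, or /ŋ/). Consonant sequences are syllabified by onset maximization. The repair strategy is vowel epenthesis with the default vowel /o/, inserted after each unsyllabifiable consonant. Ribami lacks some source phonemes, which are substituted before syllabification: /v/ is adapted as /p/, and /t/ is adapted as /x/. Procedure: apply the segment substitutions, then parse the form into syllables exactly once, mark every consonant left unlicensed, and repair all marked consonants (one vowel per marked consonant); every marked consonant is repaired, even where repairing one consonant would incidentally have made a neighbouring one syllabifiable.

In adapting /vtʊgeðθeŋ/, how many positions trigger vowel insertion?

2

After substitution the input is /pxʊgeðθeŋ/.
The unsyllabifiable consonants are /p/, /ð/; each receives one epenthetic vowel.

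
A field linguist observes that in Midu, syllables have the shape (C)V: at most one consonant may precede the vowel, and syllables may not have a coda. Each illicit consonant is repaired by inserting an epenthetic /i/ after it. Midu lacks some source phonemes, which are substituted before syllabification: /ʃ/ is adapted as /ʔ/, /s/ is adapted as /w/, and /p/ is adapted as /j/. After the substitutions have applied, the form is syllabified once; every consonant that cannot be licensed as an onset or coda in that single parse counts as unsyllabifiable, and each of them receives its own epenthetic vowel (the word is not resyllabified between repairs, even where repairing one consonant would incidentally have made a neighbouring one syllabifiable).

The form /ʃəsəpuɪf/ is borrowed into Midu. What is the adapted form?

ʔəwəjuɪfi

Substitution: /ʃ/ → /ʔ/, /s/ → /w/, /p/ → /j/, giving /ʔəwəjuɪf/.
The consonants /f/ cannot be parsed into a legal (C)V syllable (no codas are permitted; onsets are limited to one consonant).
Inserting the epenthetic vowel yields /f/ → /fi/.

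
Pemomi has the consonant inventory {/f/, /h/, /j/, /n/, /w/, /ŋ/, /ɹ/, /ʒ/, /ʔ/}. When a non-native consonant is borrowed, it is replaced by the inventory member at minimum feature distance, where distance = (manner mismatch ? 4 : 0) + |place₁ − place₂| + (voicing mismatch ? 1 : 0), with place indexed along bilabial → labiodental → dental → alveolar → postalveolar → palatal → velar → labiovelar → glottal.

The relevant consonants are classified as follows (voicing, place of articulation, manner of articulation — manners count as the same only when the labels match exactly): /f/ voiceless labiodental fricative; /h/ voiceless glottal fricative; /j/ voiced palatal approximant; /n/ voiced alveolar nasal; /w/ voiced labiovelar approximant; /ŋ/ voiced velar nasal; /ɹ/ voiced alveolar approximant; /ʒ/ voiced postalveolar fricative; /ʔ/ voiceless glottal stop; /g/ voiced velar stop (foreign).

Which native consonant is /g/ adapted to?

ʔ

/ʔ/ is closest: same manner (stop), place distance 2 (velar→glottal), voicing differs (+1); total 3. Next closest is /ŋ/ at distance 4.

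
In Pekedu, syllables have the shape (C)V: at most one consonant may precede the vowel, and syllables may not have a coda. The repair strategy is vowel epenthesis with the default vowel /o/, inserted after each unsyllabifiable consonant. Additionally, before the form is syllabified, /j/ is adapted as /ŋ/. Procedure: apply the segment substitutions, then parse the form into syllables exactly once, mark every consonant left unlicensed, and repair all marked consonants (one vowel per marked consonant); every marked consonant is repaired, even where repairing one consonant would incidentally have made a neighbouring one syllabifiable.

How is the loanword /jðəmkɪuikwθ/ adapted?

ŋoðəmokɪuikowoθo

Substitution: /j/ → /ŋ/, giving /ŋðəmkɪuikwθ/.
The consonants /ŋ/, /m/, /k/, /w/, /θ/ cannot be parsed into a legal (C)V syllable (no codas are permitted; onsets are limited to one consonant).
Epenthesis after each stranded consonant: /ŋ/ → /ŋo/, /m/ → /mo/, /k/ → /ko/, /w/ → /wo/, /θ/ → /θo/.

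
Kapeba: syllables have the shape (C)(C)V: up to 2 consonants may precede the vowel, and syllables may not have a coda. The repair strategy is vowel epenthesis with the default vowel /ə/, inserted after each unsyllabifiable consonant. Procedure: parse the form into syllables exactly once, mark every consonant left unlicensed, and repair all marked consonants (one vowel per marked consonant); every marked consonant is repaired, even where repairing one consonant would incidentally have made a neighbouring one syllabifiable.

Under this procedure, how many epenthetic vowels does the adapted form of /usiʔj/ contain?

The unsyllabifiable consonants are /ʔ/, /j/; each receives one epenthetic vowel.

2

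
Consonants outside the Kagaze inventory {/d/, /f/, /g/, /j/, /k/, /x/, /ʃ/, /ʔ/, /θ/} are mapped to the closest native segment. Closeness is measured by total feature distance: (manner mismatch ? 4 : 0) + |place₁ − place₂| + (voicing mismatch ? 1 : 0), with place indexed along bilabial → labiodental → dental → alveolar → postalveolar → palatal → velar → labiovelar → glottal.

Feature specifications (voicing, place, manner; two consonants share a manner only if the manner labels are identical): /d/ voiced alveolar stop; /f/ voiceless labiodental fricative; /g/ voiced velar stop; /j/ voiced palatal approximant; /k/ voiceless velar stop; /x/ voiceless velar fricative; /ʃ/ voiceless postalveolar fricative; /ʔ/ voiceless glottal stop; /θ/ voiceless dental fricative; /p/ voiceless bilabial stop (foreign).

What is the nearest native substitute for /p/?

/d/ is closest: same manner (stop), place distance 3 (bilabial→alveolar), voicing differs (+1); total 4. Next closest is /f/ at distance 5.

d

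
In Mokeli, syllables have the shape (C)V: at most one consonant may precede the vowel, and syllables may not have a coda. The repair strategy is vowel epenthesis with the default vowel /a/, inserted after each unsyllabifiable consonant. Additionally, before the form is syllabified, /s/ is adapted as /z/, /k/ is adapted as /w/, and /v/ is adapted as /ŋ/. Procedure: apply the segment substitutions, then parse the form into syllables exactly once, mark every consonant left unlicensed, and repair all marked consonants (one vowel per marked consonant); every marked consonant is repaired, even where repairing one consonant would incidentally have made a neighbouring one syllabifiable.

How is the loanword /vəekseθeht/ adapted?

ŋəewazeθehata

Substitution: /v/ → /ŋ/, /k/ → /w/, /s/ → /z/, giving /ŋəewzeθeht/.
Syllabifying with onset maximization leaves /w/, /h/, /t/ stranded (no codas are permitted; onsets are limited to one consonant).
Each unlicensed consonant becomes the onset of a new syllable: /w/ → /wa/, /h/ → /ha/, /t/ → /ta/.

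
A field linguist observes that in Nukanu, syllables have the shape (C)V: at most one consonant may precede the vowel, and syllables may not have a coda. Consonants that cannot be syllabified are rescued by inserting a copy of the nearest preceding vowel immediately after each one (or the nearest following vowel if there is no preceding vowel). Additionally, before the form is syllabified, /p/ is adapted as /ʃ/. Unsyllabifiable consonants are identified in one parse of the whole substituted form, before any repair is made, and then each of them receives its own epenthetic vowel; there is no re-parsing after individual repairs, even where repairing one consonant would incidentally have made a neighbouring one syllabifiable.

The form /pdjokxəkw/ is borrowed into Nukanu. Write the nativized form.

ʃodojokoxəkəwə

Substitution: /p/ → /ʃ/, giving /ʃdjokxəkw/.
Syllabifying with onset maximization leaves /ʃ/, /d/, /k/, /k/, /w/ stranded (no codas are permitted; onsets are limited to one consonant).
Epenthesis after each stranded consonant: /ʃ/ → /ʃo/, /d/ → /do/, /k/ → /ko/, /k/ → /kə/, /w/ → /wə/.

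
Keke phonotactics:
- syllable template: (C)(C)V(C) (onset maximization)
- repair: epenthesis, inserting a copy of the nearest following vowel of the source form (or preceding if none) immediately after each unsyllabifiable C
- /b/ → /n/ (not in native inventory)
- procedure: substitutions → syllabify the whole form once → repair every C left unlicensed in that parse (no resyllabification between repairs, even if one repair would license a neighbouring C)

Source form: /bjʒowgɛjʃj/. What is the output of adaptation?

Substitution: /b/ → /n/, giving /njʒowgɛjʃj/.
Syllabifying with onset maximization leaves /n/, /ʃ/, /j/ stranded (at most one coda consonant is licensed; onsets may contain at most 2 consonants).
Inserting the epenthetic vowel yields /n/ → /no/, /ʃ/ → /ʃɛ/, /j/ → /jɛ/.

nojʒowgɛjʃɛjɛ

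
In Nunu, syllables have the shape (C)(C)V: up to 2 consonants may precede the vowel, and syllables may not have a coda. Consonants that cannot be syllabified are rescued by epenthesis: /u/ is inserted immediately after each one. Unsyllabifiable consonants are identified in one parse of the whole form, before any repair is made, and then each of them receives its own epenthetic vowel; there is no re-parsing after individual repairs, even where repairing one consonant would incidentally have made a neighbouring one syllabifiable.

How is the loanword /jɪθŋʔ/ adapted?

Under (C)(C)V, the unsyllabifiable consonants are /θ/, /ŋ/, /ʔ/ (no codas are permitted; onsets may contain at most 2 consonants).
Epenthesis after each stranded consonant: /θ/ → /θu/, /ŋ/ → /ŋu/, /ʔ/ → /ʔu/.

jɪθuŋuʔu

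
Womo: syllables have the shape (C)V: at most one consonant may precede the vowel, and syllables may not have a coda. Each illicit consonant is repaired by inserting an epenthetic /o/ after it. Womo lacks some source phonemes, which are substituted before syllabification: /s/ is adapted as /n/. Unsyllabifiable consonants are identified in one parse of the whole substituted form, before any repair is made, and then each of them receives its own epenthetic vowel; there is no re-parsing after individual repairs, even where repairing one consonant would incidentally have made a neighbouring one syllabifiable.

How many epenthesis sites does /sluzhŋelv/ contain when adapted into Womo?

5

After substitution the input is /nluzhŋelv/.
The unsyllabifiable consonants are /n/, /z/, /h/, /l/, /v/; each receives one epenthetic vowel.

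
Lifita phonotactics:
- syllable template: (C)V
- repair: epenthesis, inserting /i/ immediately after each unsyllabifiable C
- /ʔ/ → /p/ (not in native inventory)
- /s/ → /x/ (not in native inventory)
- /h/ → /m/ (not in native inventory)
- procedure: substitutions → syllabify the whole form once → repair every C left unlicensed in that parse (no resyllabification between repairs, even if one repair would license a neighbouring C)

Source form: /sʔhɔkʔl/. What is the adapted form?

Substitution: /s/ → /x/, /ʔ/ → /p/, /h/ → /m/, giving /xpmɔkpl/.
Syllabifying with onset maximization leaves /x/, /p/, /k/, /p/, /l/ stranded (no codas are permitted; onsets are limited to one consonant).
Epenthesis after each stranded consonant: /x/ → /xi/, /p/ → /pi/, /k/ → /ki/, /p/ → /pi/, /l/ → /li/.

xipimɔkipili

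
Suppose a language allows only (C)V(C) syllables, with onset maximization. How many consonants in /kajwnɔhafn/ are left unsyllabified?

The consonants /w/, /n/ cannot be parsed into a legal (C)V(C) syllable (at most one coda consonant is licensed; onsets are limited to one consonant).

2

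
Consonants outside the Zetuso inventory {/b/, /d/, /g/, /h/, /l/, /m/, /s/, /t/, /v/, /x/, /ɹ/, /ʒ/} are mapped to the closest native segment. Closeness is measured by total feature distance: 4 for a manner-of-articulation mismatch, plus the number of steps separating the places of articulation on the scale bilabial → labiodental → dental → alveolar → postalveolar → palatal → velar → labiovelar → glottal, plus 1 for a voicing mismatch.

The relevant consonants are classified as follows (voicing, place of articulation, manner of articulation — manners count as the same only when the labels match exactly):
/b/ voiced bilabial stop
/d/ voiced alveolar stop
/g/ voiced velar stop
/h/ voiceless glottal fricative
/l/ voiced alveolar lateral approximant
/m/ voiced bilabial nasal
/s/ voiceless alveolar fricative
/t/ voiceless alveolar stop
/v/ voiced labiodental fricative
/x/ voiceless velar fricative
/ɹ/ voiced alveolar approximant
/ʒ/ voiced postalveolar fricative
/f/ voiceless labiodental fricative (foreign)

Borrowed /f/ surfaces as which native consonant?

/v/ is closest: same manner (fricative), place distance 0 (labiodental→labiodental), voicing differs (+1); total 1. Next closest is /s/ at distance 2.

v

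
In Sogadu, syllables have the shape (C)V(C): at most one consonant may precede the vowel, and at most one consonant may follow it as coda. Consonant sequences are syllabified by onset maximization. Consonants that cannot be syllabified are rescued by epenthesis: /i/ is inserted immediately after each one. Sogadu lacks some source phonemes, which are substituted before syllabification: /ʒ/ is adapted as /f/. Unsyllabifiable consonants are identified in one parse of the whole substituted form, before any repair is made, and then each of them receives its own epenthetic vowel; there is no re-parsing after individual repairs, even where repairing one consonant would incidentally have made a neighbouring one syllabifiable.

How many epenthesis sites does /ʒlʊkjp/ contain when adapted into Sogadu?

3

After substitution the input is /flʊkjp/.
The unsyllabifiable consonants are /f/, /j/, /p/; each receives one epenthetic vowel.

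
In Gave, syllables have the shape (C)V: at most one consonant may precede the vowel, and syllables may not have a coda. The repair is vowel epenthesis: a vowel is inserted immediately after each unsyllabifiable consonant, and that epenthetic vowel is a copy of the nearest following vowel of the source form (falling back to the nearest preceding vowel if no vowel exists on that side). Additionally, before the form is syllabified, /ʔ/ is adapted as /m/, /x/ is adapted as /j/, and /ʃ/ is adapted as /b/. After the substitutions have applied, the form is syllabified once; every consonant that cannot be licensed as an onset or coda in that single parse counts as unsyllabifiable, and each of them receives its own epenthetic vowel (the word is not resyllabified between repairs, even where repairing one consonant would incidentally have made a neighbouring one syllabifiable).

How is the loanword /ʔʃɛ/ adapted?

Substitution: /ʔ/ → /m/, /ʃ/ → /b/, giving /mbɛ/.
Syllabifying with onset maximization leaves /m/ stranded (no codas are permitted; onsets are limited to one consonant).
Each unlicensed consonant becomes the onset of a new syllable: /m/ → /mɛ/.

mɛbɛ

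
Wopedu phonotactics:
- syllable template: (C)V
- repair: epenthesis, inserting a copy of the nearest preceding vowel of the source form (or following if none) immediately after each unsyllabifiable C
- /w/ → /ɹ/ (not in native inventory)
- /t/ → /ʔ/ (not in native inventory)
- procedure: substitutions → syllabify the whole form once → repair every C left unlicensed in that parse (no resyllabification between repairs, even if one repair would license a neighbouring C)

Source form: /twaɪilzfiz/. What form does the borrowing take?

ʔaɹaɪilizifizi

Substitution: /t/ → /ʔ/, /w/ → /ɹ/, giving /ʔɹaɪilzfiz/.
Under (C)V, the unsyllabifiable consonants are /ʔ/, /l/, /z/, /z/ (no codas are permitted; onsets are limited to one consonant).
Each unlicensed consonant becomes the onset of a new syllable: /ʔ/ → /ʔa/, /l/ → /li/, /z/ → /zi/, /z/ → /zi/.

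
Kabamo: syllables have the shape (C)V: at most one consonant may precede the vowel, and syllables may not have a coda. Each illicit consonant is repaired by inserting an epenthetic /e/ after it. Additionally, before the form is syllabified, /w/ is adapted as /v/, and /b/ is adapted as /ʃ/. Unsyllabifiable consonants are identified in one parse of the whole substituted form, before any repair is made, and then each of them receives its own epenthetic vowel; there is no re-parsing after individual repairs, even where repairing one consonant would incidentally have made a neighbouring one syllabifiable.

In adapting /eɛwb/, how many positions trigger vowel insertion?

2

After substitution the input is /eɛvʃ/.
The unsyllabifiable consonants are /v/, /ʃ/; each receives one epenthetic vowel.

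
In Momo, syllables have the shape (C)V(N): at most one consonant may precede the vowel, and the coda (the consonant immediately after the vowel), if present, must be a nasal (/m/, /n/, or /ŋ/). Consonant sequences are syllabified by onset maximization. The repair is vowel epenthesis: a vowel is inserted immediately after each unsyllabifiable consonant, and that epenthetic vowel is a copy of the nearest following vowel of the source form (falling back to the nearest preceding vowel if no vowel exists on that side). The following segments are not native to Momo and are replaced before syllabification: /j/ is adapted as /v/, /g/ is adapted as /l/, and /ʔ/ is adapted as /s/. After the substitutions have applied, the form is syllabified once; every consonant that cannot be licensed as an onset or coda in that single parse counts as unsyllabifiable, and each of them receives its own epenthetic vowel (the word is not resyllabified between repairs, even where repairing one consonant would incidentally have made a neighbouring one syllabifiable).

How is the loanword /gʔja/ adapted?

lasava

Substitution: /g/ → /l/, /ʔ/ → /s/, /j/ → /v/, giving /lsva/.
Syllabifying with onset maximization leaves /l/, /s/ stranded (only a nasal (/m/, /n/, or /ŋ/) is licensed in coda position; onsets are limited to one consonant).
Each unlicensed consonant becomes the onset of a new syllable: /l/ → /la/, /s/ → /sa/.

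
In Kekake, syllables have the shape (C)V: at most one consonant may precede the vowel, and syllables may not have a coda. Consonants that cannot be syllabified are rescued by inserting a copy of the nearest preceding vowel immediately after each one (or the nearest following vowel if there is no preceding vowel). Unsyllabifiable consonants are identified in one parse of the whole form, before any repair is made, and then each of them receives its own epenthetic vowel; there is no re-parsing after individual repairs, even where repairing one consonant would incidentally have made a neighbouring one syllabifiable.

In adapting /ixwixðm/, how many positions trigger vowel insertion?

4

The unsyllabifiable consonants are /x/, /x/, /ð/, /m/; each receives one epenthetic vowel.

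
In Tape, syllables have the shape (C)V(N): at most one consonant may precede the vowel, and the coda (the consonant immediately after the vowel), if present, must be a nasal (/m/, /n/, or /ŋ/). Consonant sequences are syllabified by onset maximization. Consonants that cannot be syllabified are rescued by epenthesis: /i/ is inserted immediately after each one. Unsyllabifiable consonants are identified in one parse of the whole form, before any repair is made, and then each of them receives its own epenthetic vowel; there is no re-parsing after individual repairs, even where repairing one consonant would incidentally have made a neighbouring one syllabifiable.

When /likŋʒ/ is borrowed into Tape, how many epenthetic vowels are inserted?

3

The unsyllabifiable consonants are /k/, /ŋ/, /ʒ/; each receives one epenthetic vowel.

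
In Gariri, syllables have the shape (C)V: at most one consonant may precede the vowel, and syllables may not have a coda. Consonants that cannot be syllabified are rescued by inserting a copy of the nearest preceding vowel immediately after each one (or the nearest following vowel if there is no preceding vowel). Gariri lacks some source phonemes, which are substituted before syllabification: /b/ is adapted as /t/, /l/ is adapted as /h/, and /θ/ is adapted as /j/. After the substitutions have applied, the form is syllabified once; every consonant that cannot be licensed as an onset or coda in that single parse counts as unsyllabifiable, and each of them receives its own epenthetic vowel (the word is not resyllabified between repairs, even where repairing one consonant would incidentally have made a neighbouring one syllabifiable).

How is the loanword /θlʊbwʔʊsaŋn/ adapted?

jʊhʊtʊwʊʔʊsaŋana

Substitution: /θ/ → /j/, /l/ → /h/, /b/ → /t/, giving /jhʊtwʔʊsaŋn/.
Under (C)V, the unsyllabifiable consonants are /j/, /t/, /w/, /ŋ/, /n/ (no codas are permitted; onsets are limited to one consonant).
Each unlicensed consonant becomes the onset of a new syllable: /j/ → /jʊ/, /t/ → /tʊ/, /w/ → /wʊ/, /ŋ/ → /ŋa/, /n/ → /na/.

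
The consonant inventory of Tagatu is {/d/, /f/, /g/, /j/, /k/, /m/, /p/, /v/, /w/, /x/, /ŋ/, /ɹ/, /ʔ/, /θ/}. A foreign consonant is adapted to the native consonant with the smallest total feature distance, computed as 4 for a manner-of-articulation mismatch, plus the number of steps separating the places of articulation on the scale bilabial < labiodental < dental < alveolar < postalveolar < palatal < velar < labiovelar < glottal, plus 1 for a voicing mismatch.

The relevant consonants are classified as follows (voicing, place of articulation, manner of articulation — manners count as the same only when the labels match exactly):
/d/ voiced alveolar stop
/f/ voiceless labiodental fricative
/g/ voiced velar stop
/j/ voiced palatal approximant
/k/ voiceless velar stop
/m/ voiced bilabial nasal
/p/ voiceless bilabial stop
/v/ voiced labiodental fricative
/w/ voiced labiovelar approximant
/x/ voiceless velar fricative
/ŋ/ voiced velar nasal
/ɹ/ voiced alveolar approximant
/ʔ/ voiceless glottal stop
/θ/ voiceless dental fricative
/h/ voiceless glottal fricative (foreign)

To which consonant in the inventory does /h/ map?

x

/x/ is closest: same manner (fricative), place distance 2 (glottal→velar), same voicing; total 2. Next closest is /ʔ/ at distance 4.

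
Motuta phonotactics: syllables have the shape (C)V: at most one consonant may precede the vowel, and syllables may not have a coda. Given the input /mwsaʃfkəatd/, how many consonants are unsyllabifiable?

6

Syllabifying with onset maximization leaves /m/, /w/, /ʃ/, /f/, /t/, /d/ stranded (no codas are permitted; onsets are limited to one consonant).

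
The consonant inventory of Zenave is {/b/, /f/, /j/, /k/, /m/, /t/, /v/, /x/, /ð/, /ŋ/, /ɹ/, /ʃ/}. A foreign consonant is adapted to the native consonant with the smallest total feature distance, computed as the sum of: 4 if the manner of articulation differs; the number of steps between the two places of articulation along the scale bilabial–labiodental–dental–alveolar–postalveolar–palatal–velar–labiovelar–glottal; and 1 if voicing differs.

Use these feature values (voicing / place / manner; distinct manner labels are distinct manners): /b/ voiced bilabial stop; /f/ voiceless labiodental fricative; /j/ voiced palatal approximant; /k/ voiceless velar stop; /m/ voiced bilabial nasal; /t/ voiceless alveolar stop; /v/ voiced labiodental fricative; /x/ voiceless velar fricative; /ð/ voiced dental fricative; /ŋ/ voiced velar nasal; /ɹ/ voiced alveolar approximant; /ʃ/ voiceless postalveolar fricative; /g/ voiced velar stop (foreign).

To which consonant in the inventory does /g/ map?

k

/k/ is closest: same manner (stop), place distance 0 (velar→velar), voicing differs (+1); total 1. Next closest is /t/ at distance 4.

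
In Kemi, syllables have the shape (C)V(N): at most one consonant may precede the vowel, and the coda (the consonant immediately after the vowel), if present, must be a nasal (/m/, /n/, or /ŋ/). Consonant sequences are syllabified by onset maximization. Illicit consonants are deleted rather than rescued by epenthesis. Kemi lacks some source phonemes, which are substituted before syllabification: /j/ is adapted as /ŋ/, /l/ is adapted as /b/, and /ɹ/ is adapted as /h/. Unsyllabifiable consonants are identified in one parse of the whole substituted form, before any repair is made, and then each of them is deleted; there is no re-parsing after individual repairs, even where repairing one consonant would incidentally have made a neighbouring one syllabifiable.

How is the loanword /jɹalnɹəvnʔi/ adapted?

Substitution: /j/ → /ŋ/, /ɹ/ → /h/, /l/ → /b/, giving /ŋhabnhəvnʔi/.
Under (C)V(N), the unsyllabifiable consonants are /ŋ/, /b/, /n/, /v/, /n/ (only a nasal (/m/, /n/, or /ŋ/) is licensed in coda position; onsets are limited to one consonant).
Each unlicensed consonant is deleted: /ŋ/, /b/, /n/, /v/, /n/.

hahəʔi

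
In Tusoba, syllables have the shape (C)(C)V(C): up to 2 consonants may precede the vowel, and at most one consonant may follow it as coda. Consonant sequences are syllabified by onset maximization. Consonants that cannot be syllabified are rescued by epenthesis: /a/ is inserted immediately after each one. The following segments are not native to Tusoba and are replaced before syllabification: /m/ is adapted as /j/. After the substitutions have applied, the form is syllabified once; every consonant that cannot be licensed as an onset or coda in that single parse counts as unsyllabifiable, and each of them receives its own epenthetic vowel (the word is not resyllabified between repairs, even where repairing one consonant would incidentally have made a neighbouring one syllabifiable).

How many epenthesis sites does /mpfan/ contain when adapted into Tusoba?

1

After substitution the input is /jpfan/.
The unsyllabifiable consonants are /j/; each receives one epenthetic vowel.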